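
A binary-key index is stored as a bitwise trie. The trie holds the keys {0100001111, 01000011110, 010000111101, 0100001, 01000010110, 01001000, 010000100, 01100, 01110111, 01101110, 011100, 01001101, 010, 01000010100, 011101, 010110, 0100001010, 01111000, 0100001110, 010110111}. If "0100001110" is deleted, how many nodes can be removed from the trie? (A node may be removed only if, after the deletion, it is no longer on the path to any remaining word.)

Walk "0100001110" from the leaf back toward the root, removing each node that no remaining word uses.
The suffix "0" (1 node) is used only by "0100001110"; the node for "010000111" still has the child "1", so pruning stops there.
Nodes removed: 1

1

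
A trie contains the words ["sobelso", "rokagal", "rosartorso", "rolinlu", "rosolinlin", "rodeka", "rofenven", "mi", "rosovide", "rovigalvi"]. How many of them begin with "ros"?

3

Walk to "ros"; the words in its subtree are exactly those with that prefix.
Words under "ros": rosartorso, rosolinlin, rosovide
Count: 3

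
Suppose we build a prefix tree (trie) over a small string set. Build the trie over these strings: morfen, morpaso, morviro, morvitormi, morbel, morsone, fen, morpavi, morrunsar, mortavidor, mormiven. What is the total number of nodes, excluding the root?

Insert word by word; a character creates a node only if that edge doesn't already exist:
  "morfen" → 6 new (m, o, r, f, e, n)
  "morpaso" → prefix "mor" already present; 4 new (p, a, s, o)
  "morviro" → prefix "mor" already present; 4 new (v, i, r, o)
  "morvitormi" → prefix "morvi" already present; 5 new (t, o, r, m, i)
  "morbel" → prefix "mor" already present; 3 new (b, e, l)
  "morsone" → prefix "mor" already present; 4 new (s, o, n, e)
  "fen" → 3 new (f, e, n)
  "morpavi" → prefix "morpa" already present; 2 new (v, i)
  "morrunsar" → prefix "mor" already present; 6 new (r, u, n, s, a, r)
  "mortavidor" → prefix "mor" already present; 7 new (t, a, v, i, d, o, r)
  "mormiven" → prefix "mor" already present; 5 new (m, i, v, e, n)
Total nodes = 6 + 4 + 4 + 5 + 3 + 4 + 3 + 2 + 6 + 7 + 5 = 49

49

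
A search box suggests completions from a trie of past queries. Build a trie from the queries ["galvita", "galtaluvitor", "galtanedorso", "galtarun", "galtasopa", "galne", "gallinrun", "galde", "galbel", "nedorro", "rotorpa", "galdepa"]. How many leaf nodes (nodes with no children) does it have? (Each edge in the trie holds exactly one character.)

11

Leaves are exactly the stored words that no other stored word extends.
Those words: "galbel", "galdepa", "gallinrun", "galne", "galtaluvitor", "galtanedorso", "galtarun", "galtasopa", "galvita", "nedorro", "rotorpa"
Leaf count: 11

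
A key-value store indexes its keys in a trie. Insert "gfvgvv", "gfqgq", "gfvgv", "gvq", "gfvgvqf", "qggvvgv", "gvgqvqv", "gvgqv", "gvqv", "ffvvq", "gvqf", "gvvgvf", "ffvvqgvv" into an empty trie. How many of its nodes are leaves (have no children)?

Leaves are exactly the stored words that no other stored word extends.
Those words: "ffvvqgvv", "gfqgq", "gfvgvqf", "gfvgvv", "gvgqvqv", "gvqf", "gvqv", "gvvgvf", "qggvvgv"
Leaf count: 9

9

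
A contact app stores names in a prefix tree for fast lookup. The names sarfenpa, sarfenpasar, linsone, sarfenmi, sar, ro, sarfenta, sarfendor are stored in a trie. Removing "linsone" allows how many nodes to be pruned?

7

After clearing the end-marker at "linsone", prune upward until reaching a node still needed by another word.
No other word shares any prefix with "linsone", so all 7 of its nodes go.
Nodes removed: 7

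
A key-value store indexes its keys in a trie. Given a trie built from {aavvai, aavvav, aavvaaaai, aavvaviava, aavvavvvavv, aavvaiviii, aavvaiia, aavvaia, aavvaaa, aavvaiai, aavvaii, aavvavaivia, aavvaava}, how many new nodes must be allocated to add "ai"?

1

"a" is already a path in the trie; the remaining "i" must be added.
So 2 − 1 = 1 new nodes.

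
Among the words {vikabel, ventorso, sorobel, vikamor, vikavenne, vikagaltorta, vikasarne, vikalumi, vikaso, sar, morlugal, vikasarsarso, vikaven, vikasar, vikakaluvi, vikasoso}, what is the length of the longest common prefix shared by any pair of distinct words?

7

The deepest shared node is where two words last agree before diverging.
"vikasar" and "vikasarne" agree on "vikasar" (7 characters) before diverging; nothing deeper is shared.
Longest shared-prefix length: 7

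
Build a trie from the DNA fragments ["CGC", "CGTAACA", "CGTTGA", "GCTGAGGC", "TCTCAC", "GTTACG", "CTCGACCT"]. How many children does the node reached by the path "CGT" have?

2

The children of the "CGT" node are the distinct next characters among strings starting with "CGT".
Characters that immediately follow "CGT" among the stored strings: {A, T}.
That node has 2 child edges.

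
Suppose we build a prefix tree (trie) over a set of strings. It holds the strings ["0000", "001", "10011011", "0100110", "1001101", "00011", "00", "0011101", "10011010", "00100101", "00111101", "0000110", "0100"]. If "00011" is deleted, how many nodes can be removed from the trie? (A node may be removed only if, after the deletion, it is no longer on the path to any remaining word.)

2

After clearing the end-marker at "00011", prune upward until reaching a node still needed by another word.
The suffix "11" (2 nodes) is used only by "00011"; the node for "000" still has the child "0", so pruning stops there.
Nodes removed: 2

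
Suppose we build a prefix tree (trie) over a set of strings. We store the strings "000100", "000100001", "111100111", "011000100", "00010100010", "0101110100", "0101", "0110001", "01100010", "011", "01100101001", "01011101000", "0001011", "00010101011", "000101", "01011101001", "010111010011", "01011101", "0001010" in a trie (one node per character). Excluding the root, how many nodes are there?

54

Count nodes per top-level branch (shared prefixes stored once):
  '0'-branch (000100, 000100001, 000101, 0001010, 00010100010, 00010101011, 0001011, 0101, 01011101, 0101110100, 01011101000, 01011101001, 010111010011, 011, 0110001, 01100010, 011000100, 01100101001): 45 nodes
  '1'-branch (111100111): 9 nodes
Sum: 54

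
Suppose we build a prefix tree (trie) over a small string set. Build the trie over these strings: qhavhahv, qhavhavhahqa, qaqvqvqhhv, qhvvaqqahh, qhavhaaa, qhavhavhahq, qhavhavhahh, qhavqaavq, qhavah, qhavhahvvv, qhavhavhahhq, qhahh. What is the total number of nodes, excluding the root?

46

For each word, the new-node count is its length minus the longest prefix already in the trie:
  "qhavhahv" → 8 new (q, h, a, v, h, a, h, v)
  "qhavhavhahqa" → prefix "qhavha" already present; 6 new (v, h, a, h, q, a)
  "qaqvqvqhhv" → prefix "q" already present; 9 new (a, q, v, q, v, q, h, h, v)
  "qhvvaqqahh" → prefix "qh" already present; 8 new (v, v, a, q, q, a, h, h)
  "qhavhaaa" → prefix "qhavha" already present; 2 new (a, a)
  "qhavhavhahq" → prefix "qhavhavhahq" already present; 0 new (none)
  "qhavhavhahh" → prefix "qhavhavhah" already present; 1 new (h)
  "qhavqaavq" → prefix "qhav" already present; 5 new (q, a, a, v, q)
  "qhavah" → prefix "qhav" already present; 2 new (a, h)
  "qhavhahvvv" → prefix "qhavhahv" already present; 2 new (v, v)
  "qhavhavhahhq" → prefix "qhavhavhahh" already present; 1 new (q)
  "qhahh" → prefix "qha" already present; 2 new (h, h)
Total nodes = 8 + 6 + 9 + 8 + 2 + 0 + 1 + 5 + 2 + 2 + 1 + 2 = 46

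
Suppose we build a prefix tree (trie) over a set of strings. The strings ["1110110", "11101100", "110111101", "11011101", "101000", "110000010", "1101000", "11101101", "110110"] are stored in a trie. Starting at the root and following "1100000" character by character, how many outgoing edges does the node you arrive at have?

The children of the "1100000" node are the distinct next characters among strings starting with "1100000".
Distinct next characters after "1100000": 1.
That node has 1 child edge.

1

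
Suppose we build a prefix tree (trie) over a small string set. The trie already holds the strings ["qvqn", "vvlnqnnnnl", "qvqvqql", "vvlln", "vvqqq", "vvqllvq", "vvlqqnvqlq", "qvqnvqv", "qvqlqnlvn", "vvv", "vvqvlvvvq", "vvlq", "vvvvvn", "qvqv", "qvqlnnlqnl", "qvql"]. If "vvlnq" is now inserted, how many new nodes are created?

0

Every character of "vvlnq" already lies on an existing path (it is a prefix of some stored word).
No new nodes are needed: 0.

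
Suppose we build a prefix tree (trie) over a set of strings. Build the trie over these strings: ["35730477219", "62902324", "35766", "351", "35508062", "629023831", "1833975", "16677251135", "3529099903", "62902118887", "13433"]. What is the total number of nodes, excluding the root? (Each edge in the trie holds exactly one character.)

Trace insertions, counting only characters that open a new branch:
  "35730477219" → 11 new (3, 5, 7, 3, 0, 4, 7, 7, 2, 1, 9)
  "62902324" → 8 new (6, 2, 9, 0, 2, 3, 2, 4)
  "35766" → prefix "357" already present; 2 new (6, 6)
  "351" → prefix "35" already present; 1 new (1)
  "35508062" → prefix "35" already present; 6 new (5, 0, 8, 0, 6, 2)
  "629023831" → prefix "629023" already present; 3 new (8, 3, 1)
  "1833975" → 7 new (1, 8, 3, 3, 9, 7, 5)
  "16677251135" → prefix "1" already present; 10 new (6, 6, 7, 7, 2, 5, 1, 1, 3, 5)
  "3529099903" → prefix "35" already present; 8 new (2, 9, 0, 9, 9, 9, 0, 3)
  "62902118887" → prefix "62902" already present; 6 new (1, 1, 8, 8, 8, 7)
  "13433" → prefix "1" already present; 4 new (3, 4, 3, 3)
Total nodes = 11 + 8 + 2 + 1 + 6 + 3 + 7 + 10 + 8 + 6 + 4 = 66

66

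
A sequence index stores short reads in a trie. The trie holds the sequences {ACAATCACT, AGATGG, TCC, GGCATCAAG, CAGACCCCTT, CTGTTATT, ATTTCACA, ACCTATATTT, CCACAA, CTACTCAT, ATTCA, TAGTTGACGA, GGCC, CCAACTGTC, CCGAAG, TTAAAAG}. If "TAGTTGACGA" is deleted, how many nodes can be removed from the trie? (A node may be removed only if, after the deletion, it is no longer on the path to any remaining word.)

After clearing the end-marker at "TAGTTGACGA", prune upward until reaching a node still needed by another word.
The suffix "AGTTGACGA" (9 nodes) is used only by "TAGTTGACGA"; the node for "T" still has the child "C", so pruning stops there.
Nodes removed: 9

9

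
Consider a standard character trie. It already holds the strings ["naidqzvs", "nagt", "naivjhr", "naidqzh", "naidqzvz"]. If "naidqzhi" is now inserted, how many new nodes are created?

1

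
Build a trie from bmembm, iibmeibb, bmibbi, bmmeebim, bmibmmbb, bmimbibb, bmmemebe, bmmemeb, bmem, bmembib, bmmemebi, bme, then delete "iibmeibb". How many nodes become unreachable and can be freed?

After clearing the end-marker at "iibmeibb", prune upward until reaching a node still needed by another word.
No other word shares any prefix with "iibmeibb", so all 8 of its nodes go.
Nodes removed: 8

8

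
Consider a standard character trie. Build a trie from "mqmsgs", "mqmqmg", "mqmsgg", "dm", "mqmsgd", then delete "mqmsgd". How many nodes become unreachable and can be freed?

1

After clearing the end-marker at "mqmsgd", prune upward until reaching a node still needed by another word.
The suffix "d" (1 node) is used only by "mqmsgd"; the node for "mqmsg" still has the child "s", so pruning stops there.
Nodes removed: 1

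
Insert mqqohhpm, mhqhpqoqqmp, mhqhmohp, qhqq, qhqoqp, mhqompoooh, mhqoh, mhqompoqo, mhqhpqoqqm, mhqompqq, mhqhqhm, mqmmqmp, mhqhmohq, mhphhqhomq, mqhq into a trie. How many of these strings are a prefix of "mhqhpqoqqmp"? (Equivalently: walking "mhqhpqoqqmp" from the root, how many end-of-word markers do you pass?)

2

Check each prefix of "mhqhpqoqqmp" against the stored set — each match is an end-marker on the path.
Prefixes of the query that are stored words: "mhqhpqoqqm", "mhqhpqoqqmp"
Count: 2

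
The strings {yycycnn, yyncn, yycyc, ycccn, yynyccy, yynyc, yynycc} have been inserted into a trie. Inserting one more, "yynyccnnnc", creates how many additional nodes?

4

Walking "yynyccnnnc" from the root, the first 6 characters ("yynycc") follow existing edges; "n" is the first miss.
New nodes needed: |"yynyccnnnc"| − 6 = 10 − 6 = 4.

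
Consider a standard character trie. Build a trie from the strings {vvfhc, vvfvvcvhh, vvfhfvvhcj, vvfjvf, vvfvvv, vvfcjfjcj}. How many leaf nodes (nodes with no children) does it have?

Leaves are exactly the stored words that no other stored word extends.
Those words: "vvfcjfjcj", "vvfhc", "vvfhfvvhcj", "vvfjvf", "vvfvvcvhh", "vvfvvv"
Leaf count: 6

6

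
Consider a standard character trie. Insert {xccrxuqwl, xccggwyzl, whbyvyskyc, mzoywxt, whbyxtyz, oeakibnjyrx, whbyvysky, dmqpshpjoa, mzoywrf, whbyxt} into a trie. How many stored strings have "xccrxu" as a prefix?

1

Walk to "xccrxu"; the words in its subtree are exactly those with that prefix.
Matches: "xccrxuqwl"
Count: 1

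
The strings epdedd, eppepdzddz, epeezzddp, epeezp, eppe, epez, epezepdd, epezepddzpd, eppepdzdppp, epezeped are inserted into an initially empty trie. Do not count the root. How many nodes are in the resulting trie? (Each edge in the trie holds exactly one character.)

Count nodes per top-level branch (shared prefixes stored once):
  'e'-branch (epdedd, epeezp, epeezzddp, epez, epezepdd, epezepddzpd, epezeped, eppe, eppepdzddz, eppepdzdppp): 35 nodes
Sum: 35

35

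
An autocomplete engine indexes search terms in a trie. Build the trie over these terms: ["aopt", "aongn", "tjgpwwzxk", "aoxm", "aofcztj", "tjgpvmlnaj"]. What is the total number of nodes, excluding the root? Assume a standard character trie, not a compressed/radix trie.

For each word, the new-node count is its length minus the longest prefix already in the trie:
  "aopt" → 4 new (a, o, p, t)
  "aongn" → prefix "ao" already present; 3 new (n, g, n)
  "tjgpwwzxk" → 9 new (t, j, g, p, w, w, z, x, k)
  "aoxm" → prefix "ao" already present; 2 new (x, m)
  "aofcztj" → prefix "ao" already present; 5 new (f, c, z, t, j)
  "tjgpvmlnaj" → prefix "tjgp" already present; 6 new (v, m, l, n, a, j)
Total nodes = 4 + 3 + 9 + 2 + 5 + 6 = 29

29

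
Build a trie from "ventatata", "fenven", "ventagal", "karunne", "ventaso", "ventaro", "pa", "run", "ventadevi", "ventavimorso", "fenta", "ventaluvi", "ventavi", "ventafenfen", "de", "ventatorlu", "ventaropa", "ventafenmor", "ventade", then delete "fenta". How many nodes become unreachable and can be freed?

2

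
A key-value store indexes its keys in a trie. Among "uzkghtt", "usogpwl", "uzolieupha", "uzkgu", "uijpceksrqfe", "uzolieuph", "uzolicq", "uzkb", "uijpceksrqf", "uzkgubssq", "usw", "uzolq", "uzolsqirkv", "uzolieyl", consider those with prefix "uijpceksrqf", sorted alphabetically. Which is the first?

uijpceksrqf

DFS of the "uijpceksrqf" subtree visits, in order: "uijpceksrqf", "uijpceksrqfe"
Position 1: uijpceksrqf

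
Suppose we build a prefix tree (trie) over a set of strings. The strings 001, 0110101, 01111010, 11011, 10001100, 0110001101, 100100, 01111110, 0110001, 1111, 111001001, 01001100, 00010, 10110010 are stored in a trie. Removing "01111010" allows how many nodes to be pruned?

3

After clearing the end-marker at "01111010", prune upward until reaching a node still needed by another word.
The suffix "010" (3 nodes) is used only by "01111010"; the node for "01111" still has the child "1", so pruning stops there.
Nodes removed: 3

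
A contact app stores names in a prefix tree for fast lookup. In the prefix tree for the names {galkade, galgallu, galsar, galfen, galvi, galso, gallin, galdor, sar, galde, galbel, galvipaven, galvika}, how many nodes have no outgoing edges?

12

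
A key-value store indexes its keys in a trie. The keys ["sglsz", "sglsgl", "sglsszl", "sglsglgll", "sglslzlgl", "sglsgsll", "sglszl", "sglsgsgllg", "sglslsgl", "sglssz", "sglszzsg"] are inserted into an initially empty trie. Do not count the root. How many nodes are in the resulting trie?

32

Count nodes per top-level branch (shared prefixes stored once):
  's'-branch (sglsgl, sglsglgll, sglsgsgllg, sglsgsll, sglslsgl, sglslzlgl, sglssz, sglsszl, sglsz, sglszl, sglszzsg): 32 nodes
Sum: 32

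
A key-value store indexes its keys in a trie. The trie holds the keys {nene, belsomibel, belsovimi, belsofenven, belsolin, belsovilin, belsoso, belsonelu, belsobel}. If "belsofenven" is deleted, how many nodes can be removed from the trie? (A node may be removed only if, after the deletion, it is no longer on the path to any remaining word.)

6

Walk "belsofenven" from the leaf back toward the root, removing each node that no remaining word uses.
The suffix "fenven" (6 nodes) is used only by "belsofenven"; the node for "belso" still has the child "m", so pruning stops there.
Nodes removed: 6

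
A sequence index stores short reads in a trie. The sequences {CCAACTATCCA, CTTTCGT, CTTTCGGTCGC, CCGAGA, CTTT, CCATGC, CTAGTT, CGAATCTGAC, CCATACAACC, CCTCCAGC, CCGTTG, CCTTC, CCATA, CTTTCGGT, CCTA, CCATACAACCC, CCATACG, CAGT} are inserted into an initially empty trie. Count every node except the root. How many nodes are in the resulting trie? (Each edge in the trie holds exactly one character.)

65

Insert word by word; a character creates a node only if that edge doesn't already exist:
  "CCAACTATCCA" → 11 new (C, C, A, A, C, T, A, T, C, C, A)
  "CTTTCGT" → prefix "C" already present; 6 new (T, T, T, C, G, T)
  "CTTTCGGTCGC" → prefix "CTTTCG" already present; 5 new (G, T, C, G, C)
  "CCGAGA" → prefix "CC" already present; 4 new (G, A, G, A)
  "CTTT" → prefix "CTTT" already present; 0 new (none)
  "CCATGC" → prefix "CCA" already present; 3 new (T, G, C)
  "CTAGTT" → prefix "CT" already present; 4 new (A, G, T, T)
  "CGAATCTGAC" → prefix "C" already present; 9 new (G, A, A, T, C, T, G, A, C)
  "CCATACAACC" → prefix "CCAT" already present; 6 new (A, C, A, A, C, C)
  "CCTCCAGC" → prefix "CC" already present; 6 new (T, C, C, A, G, C)
  "CCGTTG" → prefix "CCG" already present; 3 new (T, T, G)
  "CCTTC" → prefix "CCT" already present; 2 new (T, C)
  "CCATA" → prefix "CCATA" already present; 0 new (none)
  "CTTTCGGT" → prefix "CTTTCGGT" already present; 0 new (none)
  "CCTA" → prefix "CCT" already present; 1 new (A)
  "CCATACAACCC" → prefix "CCATACAACC" already present; 1 new (C)
  "CCATACG" → prefix "CCATAC" already present; 1 new (G)
  "CAGT" → prefix "C" already present; 3 new (A, G, T)
Total nodes = 11 + 6 + 5 + 4 + 0 + 3 + 4 + 9 + 6 + 6 + 3 + 2 + 0 + 0 + 1 + 1 + 1 + 3 = 65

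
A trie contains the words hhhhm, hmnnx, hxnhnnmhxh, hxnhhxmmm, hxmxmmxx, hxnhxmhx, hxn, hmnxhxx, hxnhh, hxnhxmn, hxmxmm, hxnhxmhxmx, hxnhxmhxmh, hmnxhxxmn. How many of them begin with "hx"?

Filter for entries beginning with "hx":
Words under "hx": hxmxmm, hxmxmmxx, hxn, hxnhh, hxnhhxmmm, hxnhnnmhxh, hxnhxmhx, hxnhxmhxmh, hxnhxmhxmx, hxnhxmn
Count: 10

10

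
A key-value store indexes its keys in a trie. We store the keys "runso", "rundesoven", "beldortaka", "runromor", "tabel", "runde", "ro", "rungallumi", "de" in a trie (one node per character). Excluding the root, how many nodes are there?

42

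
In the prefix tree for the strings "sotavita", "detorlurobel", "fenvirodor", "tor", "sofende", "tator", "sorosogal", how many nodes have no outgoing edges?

7

A leaf is a node with no children — equivalently, the end of a word that is not a proper prefix of any other stored word.
Those words: "detorlurobel", "fenvirodor", "sofende", "sorosogal", "sotavita", "tator", "tor"
Leaf count: 7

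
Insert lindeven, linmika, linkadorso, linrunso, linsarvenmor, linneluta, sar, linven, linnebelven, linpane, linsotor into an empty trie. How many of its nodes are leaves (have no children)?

A leaf is a node with no children — equivalently, the end of a word that is not a proper prefix of any other stored word.
Those words: "lindeven", "linkadorso", "linmika", "linnebelven", "linneluta", "linpane", "linrunso", "linsarvenmor", "linsotor", "linven", "sar"
Leaf count: 11

11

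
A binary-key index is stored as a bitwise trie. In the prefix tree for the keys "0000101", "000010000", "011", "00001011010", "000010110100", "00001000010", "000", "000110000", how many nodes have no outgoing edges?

4

Leaves are exactly the stored words that no other stored word extends.
Those words: "00001000010", "000010110100", "000110000", "011"
Leaf count: 4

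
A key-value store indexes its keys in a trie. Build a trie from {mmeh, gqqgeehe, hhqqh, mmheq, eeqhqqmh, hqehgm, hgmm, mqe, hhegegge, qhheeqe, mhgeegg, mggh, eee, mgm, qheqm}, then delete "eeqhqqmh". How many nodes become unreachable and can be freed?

6

After clearing the end-marker at "eeqhqqmh", prune upward until reaching a node still needed by another word.
The suffix "qhqqmh" (6 nodes) is used only by "eeqhqqmh"; the node for "ee" still has the child "e", so pruning stops there.
Nodes removed: 6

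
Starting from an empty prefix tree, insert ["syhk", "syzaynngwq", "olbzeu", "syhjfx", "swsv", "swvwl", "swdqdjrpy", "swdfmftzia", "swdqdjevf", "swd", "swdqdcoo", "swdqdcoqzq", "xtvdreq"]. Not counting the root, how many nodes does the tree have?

Trace insertions, counting only characters that open a new branch:
  "syhk" → 4 new (s, y, h, k)
  "syzaynngwq" → prefix "sy" already present; 8 new (z, a, y, n, n, g, w, q)
  "olbzeu" → 6 new (o, l, b, z, e, u)
  "syhjfx" → prefix "syh" already present; 3 new (j, f, x)
  "swsv" → prefix "s" already present; 3 new (w, s, v)
  "swvwl" → prefix "sw" already present; 3 new (v, w, l)
  "swdqdjrpy" → prefix "sw" already present; 7 new (d, q, d, j, r, p, y)
  "swdfmftzia" → prefix "swd" already present; 7 new (f, m, f, t, z, i, a)
  "swdqdjevf" → prefix "swdqdj" already present; 3 new (e, v, f)
  "swd" → prefix "swd" already present; 0 new (none)
  "swdqdcoo" → prefix "swdqd" already present; 3 new (c, o, o)
  "swdqdcoqzq" → prefix "swdqdco" already present; 3 new (q, z, q)
  "xtvdreq" → 7 new (x, t, v, d, r, e, q)
Total nodes = 4 + 8 + 6 + 3 + 3 + 3 + 7 + 7 + 3 + 0 + 3 + 3 + 7 = 57

57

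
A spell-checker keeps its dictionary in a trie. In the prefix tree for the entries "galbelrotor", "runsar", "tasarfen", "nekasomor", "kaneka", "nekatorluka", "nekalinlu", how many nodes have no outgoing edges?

A leaf is a node with no children — equivalently, the end of a word that is not a proper prefix of any other stored word.
Those words: "galbelrotor", "kaneka", "nekalinlu", "nekasomor", "nekatorluka", "runsar", "tasarfen"
Leaf count: 7

7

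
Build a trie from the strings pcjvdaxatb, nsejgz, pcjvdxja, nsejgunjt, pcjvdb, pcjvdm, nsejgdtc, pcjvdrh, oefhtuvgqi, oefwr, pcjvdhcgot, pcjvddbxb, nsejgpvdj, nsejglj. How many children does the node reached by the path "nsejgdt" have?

1

Walk "nsejgdt" from the root, arriving at one node.
Characters that immediately follow "nsejgdt" among the stored strings: {c}.
That node has 1 child edge.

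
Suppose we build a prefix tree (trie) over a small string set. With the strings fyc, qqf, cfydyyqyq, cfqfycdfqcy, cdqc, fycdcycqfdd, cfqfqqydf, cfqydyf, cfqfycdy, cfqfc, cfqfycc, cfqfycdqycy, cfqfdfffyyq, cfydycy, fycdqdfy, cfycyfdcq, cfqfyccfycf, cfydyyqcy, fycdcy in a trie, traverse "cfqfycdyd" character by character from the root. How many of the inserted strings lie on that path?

Walk "cfqfycdyd" from the root; an end-of-word marker is hit whenever a stored word is a prefix of "cfqfycdyd".
Prefixes of the query that are stored words: "cfqfycdy"
Count: 1

1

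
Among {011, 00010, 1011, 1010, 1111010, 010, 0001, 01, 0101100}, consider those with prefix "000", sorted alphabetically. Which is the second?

00010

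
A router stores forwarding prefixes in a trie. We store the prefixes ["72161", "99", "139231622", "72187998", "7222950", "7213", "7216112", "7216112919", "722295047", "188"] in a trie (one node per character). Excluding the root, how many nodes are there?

Insert word by word; a character creates a node only if that edge doesn't already exist:
  "72161" → 5 new (7, 2, 1, 6, 1)
  "99" → 2 new (9, 9)
  "139231622" → 9 new (1, 3, 9, 2, 3, 1, 6, 2, 2)
  "72187998" → prefix "721" already present; 5 new (8, 7, 9, 9, 8)
  "7222950" → prefix "72" already present; 5 new (2, 2, 9, 5, 0)
  "7213" → prefix "721" already present; 1 new (3)
  "7216112" → prefix "72161" already present; 2 new (1, 2)
  "7216112919" → prefix "7216112" already present; 3 new (9, 1, 9)
  "722295047" → prefix "7222950" already present; 2 new (4, 7)
  "188" → prefix "1" already present; 2 new (8, 8)
Total nodes = 5 + 2 + 9 + 5 + 5 + 1 + 2 + 3 + 2 + 2 = 36

36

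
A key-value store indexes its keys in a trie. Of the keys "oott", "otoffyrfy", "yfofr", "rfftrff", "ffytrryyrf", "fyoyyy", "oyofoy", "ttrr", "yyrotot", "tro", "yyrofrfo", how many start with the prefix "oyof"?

Walk to "oyof"; the words in its subtree are exactly those with that prefix.
Matches: "oyofoy"
Count: 1

1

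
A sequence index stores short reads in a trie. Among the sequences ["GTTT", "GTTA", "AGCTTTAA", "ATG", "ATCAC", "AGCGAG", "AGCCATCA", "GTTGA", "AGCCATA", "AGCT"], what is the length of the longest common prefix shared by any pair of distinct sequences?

The deepest shared node is where two words last agree before diverging.
e.g. "AGCCATA" and "AGCCATCA" share the prefix "AGCCAT" of length 6; no pair shares a longer one.
Longest shared-prefix length: 6

6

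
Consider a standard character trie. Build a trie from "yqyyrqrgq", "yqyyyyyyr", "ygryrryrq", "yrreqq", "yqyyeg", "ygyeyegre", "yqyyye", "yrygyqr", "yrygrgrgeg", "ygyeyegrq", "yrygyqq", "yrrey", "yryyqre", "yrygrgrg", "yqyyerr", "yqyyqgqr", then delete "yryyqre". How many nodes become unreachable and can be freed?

4

Walk "yryyqre" from the leaf back toward the root, removing each node that no remaining word uses.
The suffix "yqre" (4 nodes) is used only by "yryyqre"; the node for "yry" still has the child "g", so pruning stops there.
Nodes removed: 4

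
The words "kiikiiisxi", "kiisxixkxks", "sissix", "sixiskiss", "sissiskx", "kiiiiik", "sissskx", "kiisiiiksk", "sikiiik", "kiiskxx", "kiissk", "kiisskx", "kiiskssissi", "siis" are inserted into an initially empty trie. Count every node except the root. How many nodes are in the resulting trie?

Insert word by word; a character creates a node only if that edge doesn't already exist:
  "kiikiiisxi" → 10 new (k, i, i, k, i, i, i, s, x, i)
  "kiisxixkxks" → prefix "kii" already present; 8 new (s, x, i, x, k, x, k, s)
  "sissix" → 6 new (s, i, s, s, i, x)
  "sixiskiss" → prefix "si" already present; 7 new (x, i, s, k, i, s, s)
  "sissiskx" → prefix "sissi" already present; 3 new (s, k, x)
  "kiiiiik" → prefix "kii" already present; 4 new (i, i, i, k)
  "sissskx" → prefix "siss" already present; 3 new (s, k, x)
  "kiisiiiksk" → prefix "kiis" already present; 6 new (i, i, i, k, s, k)
  "sikiiik" → prefix "si" already present; 5 new (k, i, i, i, k)
  "kiiskxx" → prefix "kiis" already present; 3 new (k, x, x)
  "kiissk" → prefix "kiis" already present; 2 new (s, k)
  "kiisskx" → prefix "kiissk" already present; 1 new (x)
  "kiiskssissi" → prefix "kiisk" already present; 6 new (s, s, i, s, s, i)
  "siis" → prefix "si" already present; 2 new (i, s)
Total nodes = 10 + 8 + 6 + 7 + 3 + 4 + 3 + 6 + 5 + 3 + 2 + 1 + 6 + 2 = 66

66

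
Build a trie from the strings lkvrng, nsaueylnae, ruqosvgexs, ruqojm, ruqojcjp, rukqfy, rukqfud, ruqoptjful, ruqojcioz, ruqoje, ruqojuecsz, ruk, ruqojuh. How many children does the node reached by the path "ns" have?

Follow the path "ns" to its node, then look at its outgoing edges.
Distinct next characters after "ns": a.
That node has 1 child edge.

1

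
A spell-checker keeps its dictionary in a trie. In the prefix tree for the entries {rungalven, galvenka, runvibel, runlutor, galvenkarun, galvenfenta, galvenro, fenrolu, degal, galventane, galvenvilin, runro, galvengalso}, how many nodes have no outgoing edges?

Leaves are exactly the stored words that no other stored word extends.
Those words: "degal", "fenrolu", "galvenfenta", "galvengalso", "galvenkarun", "galvenro", "galventane", "galvenvilin", "rungalven", "runlutor", "runro", "runvibel"
Leaf count: 12

12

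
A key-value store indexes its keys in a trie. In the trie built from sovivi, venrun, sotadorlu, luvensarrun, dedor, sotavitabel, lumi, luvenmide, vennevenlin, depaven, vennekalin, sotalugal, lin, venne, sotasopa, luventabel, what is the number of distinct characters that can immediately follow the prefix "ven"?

2

Follow the path "ven" to its node, then look at its outgoing edges.
Distinct next characters after "ven": n, r.
That node has 2 child edges.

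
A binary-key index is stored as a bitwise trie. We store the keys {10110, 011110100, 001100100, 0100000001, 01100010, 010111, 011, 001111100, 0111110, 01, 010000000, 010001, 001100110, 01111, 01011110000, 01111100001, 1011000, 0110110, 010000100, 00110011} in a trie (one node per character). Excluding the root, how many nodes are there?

Trace insertions, counting only characters that open a new branch:
  "10110" → 5 new (1, 0, 1, 1, 0)
  "011110100" → 9 new (0, 1, 1, 1, 1, 0, 1, 0, 0)
  "001100100" → prefix "0" already present; 8 new (0, 1, 1, 0, 0, 1, 0, 0)
  "0100000001" → prefix "01" already present; 8 new (0, 0, 0, 0, 0, 0, 0, 1)
  "01100010" → prefix "011" already present; 5 new (0, 0, 0, 1, 0)
  "010111" → prefix "010" already present; 3 new (1, 1, 1)
  "011" → prefix "011" already present; 0 new (none)
  "001111100" → prefix "0011" already present; 5 new (1, 1, 1, 0, 0)
  "0111110" → prefix "01111" already present; 2 new (1, 0)
  "01" → prefix "01" already present; 0 new (none)
  "010000000" → prefix "010000000" already present; 0 new (none)
  "010001" → prefix "01000" already present; 1 new (1)
  "001100110" → prefix "0011001" already present; 2 new (1, 0)
  "01111" → prefix "01111" already present; 0 new (none)
  "01011110000" → prefix "010111" already present; 5 new (1, 0, 0, 0, 0)
  "01111100001" → prefix "0111110" already present; 4 new (0, 0, 0, 1)
  "1011000" → prefix "10110" already present; 2 new (0, 0)
  "0110110" → prefix "0110" already present; 3 new (1, 1, 0)
  "010000100" → prefix "010000" already present; 3 new (1, 0, 0)
  "00110011" → prefix "00110011" already present; 0 new (none)
Total nodes = 5 + 9 + 8 + 8 + 5 + 3 + 0 + 5 + 2 + 0 + 0 + 1 + 2 + 0 + 5 + 4 + 2 + 3 + 3 + 0 = 65

65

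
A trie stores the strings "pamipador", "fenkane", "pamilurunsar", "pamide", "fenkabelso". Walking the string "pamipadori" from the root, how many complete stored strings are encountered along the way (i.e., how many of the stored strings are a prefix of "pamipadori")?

1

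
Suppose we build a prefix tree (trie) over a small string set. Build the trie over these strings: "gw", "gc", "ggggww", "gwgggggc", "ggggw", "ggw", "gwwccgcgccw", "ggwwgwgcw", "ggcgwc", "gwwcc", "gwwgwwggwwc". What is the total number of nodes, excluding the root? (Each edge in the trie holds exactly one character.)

Count nodes per top-level branch (shared prefixes stored once):
  'g'-branch (gc, ggcgwc, ggggw, ggggww, ggw, ggwwgwgcw, gw, gwgggggc, gwwcc, gwwccgcgccw, gwwgwwggwwc): 42 nodes
Sum: 42

42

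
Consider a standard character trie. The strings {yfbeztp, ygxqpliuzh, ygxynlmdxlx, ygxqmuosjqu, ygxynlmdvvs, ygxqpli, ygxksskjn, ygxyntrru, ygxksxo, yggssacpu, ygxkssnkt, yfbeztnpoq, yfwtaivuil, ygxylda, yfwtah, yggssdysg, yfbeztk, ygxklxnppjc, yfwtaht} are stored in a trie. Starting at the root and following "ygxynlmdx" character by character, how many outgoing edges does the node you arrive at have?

The children of the "ygxynlmdx" node are the distinct next characters among strings starting with "ygxynlmdx".
Distinct next characters after "ygxynlmdx": l.
That node has 1 child edge.

1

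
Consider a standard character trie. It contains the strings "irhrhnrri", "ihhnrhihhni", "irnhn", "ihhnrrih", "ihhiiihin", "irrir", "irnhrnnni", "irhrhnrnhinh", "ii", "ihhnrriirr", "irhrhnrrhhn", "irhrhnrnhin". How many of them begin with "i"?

12

Filter for entries beginning with "i":
Words under "i": ihhiiihin, ihhnrhihhni, ihhnrrih, ihhnrriirr, ii, irhrhnrnhin, irhrhnrnhinh, irhrhnrrhhn, irhrhnrri, irnhn, irnhrnnni, irrir
Count: 12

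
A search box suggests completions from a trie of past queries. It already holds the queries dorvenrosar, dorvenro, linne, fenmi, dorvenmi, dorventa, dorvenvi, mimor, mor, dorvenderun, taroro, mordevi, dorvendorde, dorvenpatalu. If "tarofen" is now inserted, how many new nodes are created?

"taro" is already a path in the trie; the remaining "fen" must be added.
New nodes needed: |"tarofen"| − 4 = 7 − 4 = 3.

3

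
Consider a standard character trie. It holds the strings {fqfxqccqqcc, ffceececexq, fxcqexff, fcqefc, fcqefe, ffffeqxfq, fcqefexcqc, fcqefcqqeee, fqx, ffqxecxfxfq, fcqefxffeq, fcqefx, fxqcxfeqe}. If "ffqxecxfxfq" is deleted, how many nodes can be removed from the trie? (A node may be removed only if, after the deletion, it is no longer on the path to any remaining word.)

A node on "ffqxecxfxfq"'s path can go only if nothing else ends at it or branches off below it.
The suffix "qxecxfxfq" (9 nodes) is used only by "ffqxecxfxfq"; the node for "ff" still has the child "c", so pruning stops there.
Nodes removed: 9

9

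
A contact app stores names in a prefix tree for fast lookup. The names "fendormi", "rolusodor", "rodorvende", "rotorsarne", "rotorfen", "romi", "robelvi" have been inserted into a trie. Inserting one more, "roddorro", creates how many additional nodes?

5

Walking "roddorro" from the root, the first 3 characters ("rod") follow existing edges; "d" is the first miss.
Each of the 5 remaining characters creates one node.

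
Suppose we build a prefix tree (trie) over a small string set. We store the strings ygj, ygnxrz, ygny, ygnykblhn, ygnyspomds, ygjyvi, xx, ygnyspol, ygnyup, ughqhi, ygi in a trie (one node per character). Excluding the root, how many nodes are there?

Count nodes per top-level branch (shared prefixes stored once):
  'u'-branch (ughqhi): 6 nodes
  'x'-branch (xx): 2 nodes
  'y'-branch (ygi, ygj, ygjyvi, ygnxrz, ygny, ygnykblhn, ygnyspol, ygnyspomds, ygnyup): 26 nodes
Sum: 34

34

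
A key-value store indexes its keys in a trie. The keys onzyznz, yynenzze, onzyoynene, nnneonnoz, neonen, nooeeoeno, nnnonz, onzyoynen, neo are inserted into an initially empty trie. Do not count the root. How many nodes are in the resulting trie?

46

Count nodes per top-level branch (shared prefixes stored once):
  'n'-branch (neo, neonen, nnneonnoz, nnnonz, nooeeoeno): 25 nodes
  'o'-branch (onzyoynen, onzyoynene, onzyznz): 13 nodes
  'y'-branch (yynenzze): 8 nodes
Sum: 46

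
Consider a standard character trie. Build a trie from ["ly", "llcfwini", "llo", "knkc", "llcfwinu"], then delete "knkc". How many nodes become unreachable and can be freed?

4

A node on "knkc"'s path can go only if nothing else ends at it or branches off below it.
No other word shares any prefix with "knkc", so all 4 of its nodes go.
Nodes removed: 4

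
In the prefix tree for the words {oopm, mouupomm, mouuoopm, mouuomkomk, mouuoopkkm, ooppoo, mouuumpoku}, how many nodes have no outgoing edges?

A leaf is a node with no children — equivalently, the end of a word that is not a proper prefix of any other stored word.
Those words: "mouuomkomk", "mouuoopkkm", "mouuoopm", "mouupomm", "mouuumpoku", "oopm", "ooppoo"
Leaf count: 7

7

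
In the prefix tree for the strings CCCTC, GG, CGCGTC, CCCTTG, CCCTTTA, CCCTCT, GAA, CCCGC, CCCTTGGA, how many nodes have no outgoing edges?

7

Leaves are exactly the stored words that no other stored word extends.
Those words: "CCCGC", "CCCTCT", "CCCTTGGA", "CCCTTTA", "CGCGTC", "GAA", "GG"
Leaf count: 7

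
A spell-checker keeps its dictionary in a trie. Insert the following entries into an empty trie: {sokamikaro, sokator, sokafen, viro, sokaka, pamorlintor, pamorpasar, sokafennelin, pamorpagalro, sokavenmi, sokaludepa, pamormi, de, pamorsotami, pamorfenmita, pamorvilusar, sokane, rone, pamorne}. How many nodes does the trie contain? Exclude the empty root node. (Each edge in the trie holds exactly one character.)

For each word, the new-node count is its length minus the longest prefix already in the trie:
  "sokamikaro" → 10 new (s, o, k, a, m, i, k, a, r, o)
  "sokator" → prefix "soka" already present; 3 new (t, o, r)
  "sokafen" → prefix "soka" already present; 3 new (f, e, n)
  "viro" → 4 new (v, i, r, o)
  "sokaka" → prefix "soka" already present; 2 new (k, a)
  "pamorlintor" → 11 new (p, a, m, o, r, l, i, n, t, o, r)
  "pamorpasar" → prefix "pamor" already present; 5 new (p, a, s, a, r)
  "sokafennelin" → prefix "sokafen" already present; 5 new (n, e, l, i, n)
  "pamorpagalro" → prefix "pamorpa" already present; 5 new (g, a, l, r, o)
  "sokavenmi" → prefix "soka" already present; 5 new (v, e, n, m, i)
  "sokaludepa" → prefix "soka" already present; 6 new (l, u, d, e, p, a)
  "pamormi" → prefix "pamor" already present; 2 new (m, i)
  "de" → 2 new (d, e)
  "pamorsotami" → prefix "pamor" already present; 6 new (s, o, t, a, m, i)
  "pamorfenmita" → prefix "pamor" already present; 7 new (f, e, n, m, i, t, a)
  "pamorvilusar" → prefix "pamor" already present; 7 new (v, i, l, u, s, a, r)
  "sokane" → prefix "soka" already present; 2 new (n, e)
  "rone" → 4 new (r, o, n, e)
  "pamorne" → prefix "pamor" already present; 2 new (n, e)
Total nodes = 10 + 3 + 3 + 4 + 2 + 11 + 5 + 5 + 5 + 5 + 6 + 2 + 2 + 6 + 7 + 7 + 2 + 4 + 2 = 91

91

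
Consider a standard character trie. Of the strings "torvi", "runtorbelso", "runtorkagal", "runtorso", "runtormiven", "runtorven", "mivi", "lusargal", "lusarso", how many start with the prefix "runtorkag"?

1

Walk to "runtorkag"; the words in its subtree are exactly those with that prefix.
Words under "runtorkag": runtorkagal
Count: 1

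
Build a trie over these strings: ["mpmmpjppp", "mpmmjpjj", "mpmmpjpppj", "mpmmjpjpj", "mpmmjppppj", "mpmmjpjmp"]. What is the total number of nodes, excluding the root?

22

Insert word by word; a character creates a node only if that edge doesn't already exist:
  "mpmmpjppp" → 9 new (m, p, m, m, p, j, p, p, p)
  "mpmmjpjj" → prefix "mpmm" already present; 4 new (j, p, j, j)
  "mpmmpjpppj" → prefix "mpmmpjppp" already present; 1 new (j)
  "mpmmjpjpj" → prefix "mpmmjpj" already present; 2 new (p, j)
  "mpmmjppppj" → prefix "mpmmjp" already present; 4 new (p, p, p, j)
  "mpmmjpjmp" → prefix "mpmmjpj" already present; 2 new (m, p)
Total nodes = 9 + 4 + 1 + 2 + 4 + 2 = 22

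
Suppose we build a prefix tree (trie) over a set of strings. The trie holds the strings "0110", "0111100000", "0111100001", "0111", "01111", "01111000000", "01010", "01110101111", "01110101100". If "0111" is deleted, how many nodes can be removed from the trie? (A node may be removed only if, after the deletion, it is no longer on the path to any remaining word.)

0

After clearing the end-marker at "0111", prune upward until reaching a node still needed by another word.
Every node on "0111" is still needed (e.g. by "0111100000"), so nothing is freed.
Nodes removed: 0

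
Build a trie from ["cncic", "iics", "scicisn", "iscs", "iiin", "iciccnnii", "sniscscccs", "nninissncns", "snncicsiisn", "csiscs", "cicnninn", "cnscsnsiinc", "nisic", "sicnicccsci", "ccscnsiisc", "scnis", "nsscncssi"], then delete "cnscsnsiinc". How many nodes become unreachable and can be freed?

9

A node on "cnscsnsiinc"'s path can go only if nothing else ends at it or branches off below it.
The suffix "scsnsiinc" (9 nodes) is used only by "cnscsnsiinc"; the node for "cn" still has the child "c", so pruning stops there.
Nodes removed: 9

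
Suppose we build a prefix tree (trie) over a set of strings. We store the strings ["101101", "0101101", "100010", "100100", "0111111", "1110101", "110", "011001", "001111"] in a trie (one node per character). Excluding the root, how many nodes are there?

40

Count nodes per top-level branch (shared prefixes stored once):
  '0'-branch (001111, 0101101, 011001, 0111111): 20 nodes
  '1'-branch (100010, 100100, 101101, 110, 1110101): 20 nodes
Sum: 40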